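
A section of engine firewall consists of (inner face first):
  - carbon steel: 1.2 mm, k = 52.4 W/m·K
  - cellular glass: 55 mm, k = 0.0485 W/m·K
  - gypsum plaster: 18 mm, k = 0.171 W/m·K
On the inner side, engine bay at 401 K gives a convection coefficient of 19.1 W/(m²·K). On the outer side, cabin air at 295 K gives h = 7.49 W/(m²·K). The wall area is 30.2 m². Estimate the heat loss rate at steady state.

Q ≈ 2250 W

Using the resistance-network approach (series):
R_inner film = 1/(h_i·A) = 1/(19.1×30.2) = 0.001734 K/W
R_carbon steel = L/(kA) = 0.0012/(52.4×30.2) = 7.583×10^-7 K/W
R_cellular glass = L/(kA) = 0.055/(0.0485×30.2) = 0.03755 K/W
R_gypsum plaster = L/(kA) = 0.018/(0.171×30.2) = 0.003486 K/W
R_outer film = 1/(h_o·A) = 1/(7.49×30.2) = 0.004421 K/W
R_total = 0.04719 K/W
Q = ΔT / R_total = 106 / 0.04719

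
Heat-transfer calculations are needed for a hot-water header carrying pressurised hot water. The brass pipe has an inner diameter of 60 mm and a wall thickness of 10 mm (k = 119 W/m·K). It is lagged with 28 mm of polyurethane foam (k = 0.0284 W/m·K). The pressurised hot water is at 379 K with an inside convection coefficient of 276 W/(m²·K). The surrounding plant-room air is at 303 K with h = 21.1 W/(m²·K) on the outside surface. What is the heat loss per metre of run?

Treating each annulus and film as a series resistance:
R_inner film = 1/(h_i·2πr₁L) = 1/(276×2π×0.03×1) = 0.01922 K/W
R_brass pipe wall = ln(40/30)/(2π×119×1) = 3.848×10^-4 K/W
R_polyurethane foam = ln(68/40)/(2π×0.0284×1) = 2.974 K/W
R_outer film = 1/(h_o·2πr_oL) = 1/(21.1×2π×0.068×1) = 0.1109 K/W
R_total = 3.104 K/W
Q = ΔT/R_total = 76/3.104

q′ ≈ 24.5 W/m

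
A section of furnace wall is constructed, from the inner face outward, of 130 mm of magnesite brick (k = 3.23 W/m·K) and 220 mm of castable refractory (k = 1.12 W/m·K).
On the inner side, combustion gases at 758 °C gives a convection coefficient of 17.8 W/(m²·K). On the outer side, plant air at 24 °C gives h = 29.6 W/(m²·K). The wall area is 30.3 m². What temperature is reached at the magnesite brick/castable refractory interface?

T ≈ 541 °C

Series thermal resistances:
R_inner film = 1/(h_i·A) = 1/(17.8×30.3) = 0.001854 K/W
R_magnesite brick = L/(kA) = 0.13/(3.23×30.3) = 0.001328 K/W
R_castable refractory = L/(kA) = 0.22/(1.12×30.3) = 0.006483 K/W
R_outer film = 1/(h_o·A) = 1/(29.6×30.3) = 0.001115 K/W
R_total = 0.01078 K/W;  Q = ΔT/R_total = 734/0.01078 = 68090 W
T_interface = T_inner − Q·ΣR(inner→interface) = 758 − 68100×0.003182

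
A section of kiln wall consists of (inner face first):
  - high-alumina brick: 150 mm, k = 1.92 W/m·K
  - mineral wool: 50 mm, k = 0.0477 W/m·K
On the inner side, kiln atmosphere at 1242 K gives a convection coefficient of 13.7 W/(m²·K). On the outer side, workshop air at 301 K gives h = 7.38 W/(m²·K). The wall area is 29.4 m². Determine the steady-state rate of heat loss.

Using the resistance-network approach (series):
R_inner film = 1/(h_i·A) = 1/(13.7×29.4) = 0.002483 K/W
R_high-alumina brick = L/(kA) = 0.15/(1.92×29.4) = 0.002657 K/W
R_mineral wool = L/(kA) = 0.05/(0.0477×29.4) = 0.03565 K/W
R_outer film = 1/(h_o·A) = 1/(7.38×29.4) = 0.004609 K/W
R_total = 0.0454 K/W
Q = ΔT / R_total = 941 / 0.0454

Q ≈ 20700 W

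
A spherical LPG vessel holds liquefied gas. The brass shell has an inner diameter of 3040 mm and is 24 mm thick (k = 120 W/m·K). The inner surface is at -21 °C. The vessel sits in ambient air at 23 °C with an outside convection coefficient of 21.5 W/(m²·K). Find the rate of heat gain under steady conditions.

Each spherical layer contributes R = (1/r_i − 1/r_o)/(4πk):
R_brass shell = (1/1.52 − 1/1.544)/(4π×120) = 6.782×10^-6 K/W
R_outer film = 1/(h·4πr_o²) = 1/(21.5×4π×1.544²) = 0.001553 K/W
R_total = 0.001559 K/W
Q = ΔT/R_total = 44/0.001559

Q ≈ 28200 W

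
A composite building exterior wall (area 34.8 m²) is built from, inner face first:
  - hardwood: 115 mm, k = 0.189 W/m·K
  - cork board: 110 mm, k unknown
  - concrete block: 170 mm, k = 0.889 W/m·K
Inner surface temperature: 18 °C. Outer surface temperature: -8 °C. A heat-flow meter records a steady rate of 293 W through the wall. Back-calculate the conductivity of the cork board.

Series thermal resistances:
R_hardwood = L/(kA) = 0.115/(0.189×34.8) = 0.01748 K/W
R_concrete block = L/(kA) = 0.17/(0.889×34.8) = 0.005495 K/W
Sum of known resistances R_other = 0.02298 K/W
Total R = ΔT/Q = 26/293 = 0.08874 K/W
R_cork board = R_total − R_other = 0.06576 K/W
k = L/(R·A) = 0.11/(0.06576×34.8)

k ≈ 0.0481 W/(m·K)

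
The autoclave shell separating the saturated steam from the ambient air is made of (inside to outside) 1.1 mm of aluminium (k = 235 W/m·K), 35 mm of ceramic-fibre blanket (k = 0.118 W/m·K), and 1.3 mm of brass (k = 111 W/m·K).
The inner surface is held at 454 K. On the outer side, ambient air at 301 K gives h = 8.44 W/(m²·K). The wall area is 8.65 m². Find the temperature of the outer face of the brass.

T ≈ 345 K

Using the resistance-network approach (series):
R_aluminium = L/(kA) = 0.0011/(235×8.65) = 5.411×10^-7 K/W
R_ceramic-fibre blanket = L/(kA) = 0.035/(0.118×8.65) = 0.03429 K/W
R_brass = L/(kA) = 0.0013/(111×8.65) = 1.354×10^-6 K/W
R_outer film = 1/(h_o·A) = 1/(8.44×8.65) = 0.0137 K/W
R_total = 0.04799 K/W;  Q = ΔT/R_total = 153/0.04799 = 3188 W
T_interface = T_inner − Q·ΣR(inner→interface) = 454 − 3190×0.03429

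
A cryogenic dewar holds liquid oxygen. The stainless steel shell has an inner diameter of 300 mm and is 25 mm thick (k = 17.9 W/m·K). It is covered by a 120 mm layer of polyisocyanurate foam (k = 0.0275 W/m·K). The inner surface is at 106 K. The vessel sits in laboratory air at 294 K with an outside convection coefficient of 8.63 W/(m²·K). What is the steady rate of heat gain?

Spherical conduction: R = (1/r_in − 1/r_out)/(4πk) per layer; series-sum.
R_stainless steel shell = (1/0.15 − 1/0.175)/(4π×17.9) = 0.004234 K/W
R_polyisocyanurate foam = (1/0.175 − 1/0.295)/(4π×0.0275) = 6.726 K/W
R_outer film = 1/(h·4πr_o²) = 1/(8.63×4π×0.295²) = 0.106 K/W
R_total = 6.837 K/W
Q = ΔT/R_total = 188/6.837

Q ≈ 27.5 W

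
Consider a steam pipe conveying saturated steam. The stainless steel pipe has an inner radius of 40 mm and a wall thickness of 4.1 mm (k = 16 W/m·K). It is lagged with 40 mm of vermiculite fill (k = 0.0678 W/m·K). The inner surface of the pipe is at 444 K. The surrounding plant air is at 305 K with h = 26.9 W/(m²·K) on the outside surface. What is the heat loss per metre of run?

q′ ≈ 87.6 W/m

Cylindrical conduction, so R = ln(r₂/r₁)/(2πkL) per layer, in series:
R_stainless steel pipe wall = ln(44.1/40)/(2π×16×1) = 9.706×10^-4 K/W
R_vermiculite fill = ln(84.1/44.1)/(2π×0.0678×1) = 1.515 K/W
R_outer film = 1/(h_o·2πr_oL) = 1/(26.9×2π×0.0841×1) = 0.07035 K/W
R_total = 1.587 K/W
Q = ΔT/R_total = 139/1.587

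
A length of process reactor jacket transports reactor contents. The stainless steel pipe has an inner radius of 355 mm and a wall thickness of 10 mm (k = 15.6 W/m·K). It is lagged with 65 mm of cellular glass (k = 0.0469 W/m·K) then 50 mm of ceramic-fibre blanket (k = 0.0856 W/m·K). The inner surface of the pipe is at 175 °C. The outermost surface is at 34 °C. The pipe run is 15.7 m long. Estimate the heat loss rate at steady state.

Radial resistances (cylindrical: R_cond = ln(r_o/r_i)/(2πkL), R_conv = 1/(h·2πrL)):
R_stainless steel pipe wall = ln(365/355)/(2π×15.6×15.7) = 1.805×10^-5 K/W
R_cellular glass = ln(430/365)/(2π×0.0469×15.7) = 0.03542 K/W
R_ceramic-fibre blanket = ln(480/430)/(2π×0.0856×15.7) = 0.01303 K/W
R_total = 0.04847 K/W
Q = ΔT/R_total = 141/0.04847

Q ≈ 2910 W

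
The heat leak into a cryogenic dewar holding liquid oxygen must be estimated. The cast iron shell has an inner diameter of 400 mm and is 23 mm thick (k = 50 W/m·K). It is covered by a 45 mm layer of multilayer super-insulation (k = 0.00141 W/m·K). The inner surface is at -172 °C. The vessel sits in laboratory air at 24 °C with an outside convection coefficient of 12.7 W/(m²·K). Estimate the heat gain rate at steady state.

Each spherical layer contributes R = (1/r_i − 1/r_o)/(4πk):
R_cast iron shell = (1/0.2 − 1/0.223)/(4π×50) = 8.208×10^-4 K/W
R_multilayer super-insulation = (1/0.223 − 1/0.268)/(4π×0.00141) = 42.5 K/W
R_outer film = 1/(h·4πr_o²) = 1/(12.7×4π×0.268²) = 0.08724 K/W
R_total = 42.58 K/W
Q = ΔT/R_total = 196/42.58

Q ≈ 4.6 W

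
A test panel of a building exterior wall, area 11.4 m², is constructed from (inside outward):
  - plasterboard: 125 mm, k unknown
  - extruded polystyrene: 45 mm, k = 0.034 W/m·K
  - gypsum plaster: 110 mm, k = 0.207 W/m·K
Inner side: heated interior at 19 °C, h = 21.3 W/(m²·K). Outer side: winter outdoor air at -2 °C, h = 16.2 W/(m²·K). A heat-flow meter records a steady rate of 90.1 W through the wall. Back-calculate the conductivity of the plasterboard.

Model the wall as resistances in series:
R_inner film = 1/(h_i·A) = 1/(21.3×11.4) = 0.004118 K/W
R_extruded polystyrene = L/(kA) = 0.045/(0.034×11.4) = 0.1161 K/W
R_gypsum plaster = L/(kA) = 0.11/(0.207×11.4) = 0.04661 K/W
R_outer film = 1/(h_o·A) = 1/(16.2×11.4) = 0.005415 K/W
Sum of known resistances R_other = 0.1722 K/W
Total R = ΔT/Q = 21/90.1 = 0.2331 K/W
R_plasterboard = R_total − R_other = 0.06083 K/W
k = L/(R·A) = 0.125/(0.06083×11.4)

k ≈ 0.18 W/(m·K)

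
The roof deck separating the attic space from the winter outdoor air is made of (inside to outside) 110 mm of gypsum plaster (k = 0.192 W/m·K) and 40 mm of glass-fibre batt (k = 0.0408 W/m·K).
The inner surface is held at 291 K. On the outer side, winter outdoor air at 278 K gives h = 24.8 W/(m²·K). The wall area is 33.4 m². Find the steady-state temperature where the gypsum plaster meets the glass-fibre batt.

T ≈ 286 K

Model the wall as resistances in series:
R_gypsum plaster = L/(kA) = 0.11/(0.192×33.4) = 0.01715 K/W
R_glass-fibre batt = L/(kA) = 0.04/(0.0408×33.4) = 0.02935 K/W
R_outer film = 1/(h_o·A) = 1/(24.8×33.4) = 0.001207 K/W
R_total = 0.04771 K/W;  Q = ΔT/R_total = 13/0.04771 = 272.5 W
T_interface = T_inner − Q·ΣR(inner→interface) = 291 − 272×0.01715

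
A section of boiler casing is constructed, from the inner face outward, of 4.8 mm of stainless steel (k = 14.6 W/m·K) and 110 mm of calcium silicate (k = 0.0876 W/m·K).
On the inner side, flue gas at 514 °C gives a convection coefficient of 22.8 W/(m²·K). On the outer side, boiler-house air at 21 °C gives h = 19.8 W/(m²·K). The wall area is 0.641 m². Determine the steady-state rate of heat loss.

Q ≈ 234 W

Treating each layer as a thermal resistance in series:
R_inner film = 1/(h_i·A) = 1/(22.8×0.641) = 0.06842 K/W
R_stainless steel = L/(kA) = 0.0048/(14.6×0.641) = 5.129×10^-4 K/W
R_calcium silicate = L/(kA) = 0.11/(0.0876×0.641) = 1.959 K/W
R_outer film = 1/(h_o·A) = 1/(19.8×0.641) = 0.07879 K/W
R_total = 2.107 K/W
Q = ΔT / R_total = 493 / 2.107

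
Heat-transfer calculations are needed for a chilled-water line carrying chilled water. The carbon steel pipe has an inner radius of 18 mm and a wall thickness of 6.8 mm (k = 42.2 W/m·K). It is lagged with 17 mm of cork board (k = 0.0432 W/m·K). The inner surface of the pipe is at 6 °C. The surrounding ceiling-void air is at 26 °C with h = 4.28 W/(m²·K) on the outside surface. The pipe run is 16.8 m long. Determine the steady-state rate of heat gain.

Per-layer cylindrical resistances, series-summed:
R_carbon steel pipe wall = ln(24.8/18)/(2π×42.2×16.8) = 7.194×10^-5 K/W
R_cork board = ln(41.8/24.8)/(2π×0.0432×16.8) = 0.1145 K/W
R_outer film = 1/(h_o·2πr_oL) = 1/(4.28×2π×0.0418×16.8) = 0.05295 K/W
R_total = 0.1675 K/W
Q = ΔT/R_total = 20/0.1675

Q ≈ 119 W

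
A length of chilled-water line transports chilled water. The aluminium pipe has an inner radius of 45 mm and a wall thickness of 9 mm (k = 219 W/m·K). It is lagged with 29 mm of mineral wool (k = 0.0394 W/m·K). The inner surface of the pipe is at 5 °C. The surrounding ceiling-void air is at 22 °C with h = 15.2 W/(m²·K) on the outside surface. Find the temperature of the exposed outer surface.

T ≈ 20.8 °C

Per-layer cylindrical resistances, series-summed:
R_aluminium pipe wall = ln(54/45)/(2π×219×1) = 1.325×10^-4 K/W
R_mineral wool = ln(83/54)/(2π×0.0394×1) = 1.736 K/W
R_outer film = 1/(h_o·2πr_oL) = 1/(15.2×2π×0.083×1) = 0.1262 K/W
R_total = 1.863 K/W
Q = ΔT/R_total = 17/1.863
Q = 9.13 W/m
T_interface = T_inner + Q·ΣR(inner→interface) = 5 + 9.13×1.737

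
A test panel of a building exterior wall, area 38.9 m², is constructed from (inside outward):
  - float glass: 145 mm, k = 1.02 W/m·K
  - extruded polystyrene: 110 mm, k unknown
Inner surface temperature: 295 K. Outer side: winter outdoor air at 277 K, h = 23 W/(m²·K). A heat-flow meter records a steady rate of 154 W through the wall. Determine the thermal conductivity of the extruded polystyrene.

k ≈ 0.0252 W/(m·K)

Thermal resistances in series:
R_float glass = L/(kA) = 0.145/(1.02×38.9) = 0.003654 K/W
R_outer film = 1/(h_o·A) = 1/(23×38.9) = 0.001118 K/W
Sum of known resistances R_other = 0.004772 K/W
Total R = ΔT/Q = 18/154 = 0.1169 K/W
R_extruded polystyrene = R_total − R_other = 0.1121 K/W
k = L/(R·A) = 0.11/(0.1121×38.9)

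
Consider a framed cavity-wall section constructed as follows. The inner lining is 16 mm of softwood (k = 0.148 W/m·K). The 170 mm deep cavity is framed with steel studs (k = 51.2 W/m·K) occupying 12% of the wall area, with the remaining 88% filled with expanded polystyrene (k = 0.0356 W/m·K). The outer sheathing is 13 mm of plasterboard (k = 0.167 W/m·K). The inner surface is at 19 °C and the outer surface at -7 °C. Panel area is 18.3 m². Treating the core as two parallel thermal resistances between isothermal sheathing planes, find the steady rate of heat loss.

Q ≈ 2230 W

Sheathing layers in series; stud and cavity paths in parallel between them.
R_inner = 0.016/(0.148×18.3) = 0.005908 K/W
R_stud  = 0.17/(51.2×0.12×18.3) = 0.001512 K/W
R_cav   = 0.17/(0.0356×0.88×18.3) = 0.2965 K/W
1/R_core = 1/R_stud + 1/R_cav → R_core = 0.001504 K/W
R_outer = 0.013/(0.167×18.3) = 0.004254 K/W
R_total = 0.01167 K/W
Q = ΔT/R_total = 26/0.01167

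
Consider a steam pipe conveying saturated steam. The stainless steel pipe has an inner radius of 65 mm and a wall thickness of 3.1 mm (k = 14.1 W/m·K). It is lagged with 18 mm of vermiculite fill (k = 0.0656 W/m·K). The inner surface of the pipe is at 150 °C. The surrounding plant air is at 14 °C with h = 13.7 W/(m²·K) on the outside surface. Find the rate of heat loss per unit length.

q′ ≈ 193 W/m

Treating each annulus and film as a series resistance:
R_stainless steel pipe wall = ln(68.1/65)/(2π×14.1×1) = 5.259×10^-4 K/W
R_vermiculite fill = ln(86.1/68.1)/(2π×0.0656×1) = 0.569 K/W
R_outer film = 1/(h_o·2πr_oL) = 1/(13.7×2π×0.0861×1) = 0.1349 K/W
R_total = 0.7045 K/W
Q = ΔT/R_total = 136/0.7045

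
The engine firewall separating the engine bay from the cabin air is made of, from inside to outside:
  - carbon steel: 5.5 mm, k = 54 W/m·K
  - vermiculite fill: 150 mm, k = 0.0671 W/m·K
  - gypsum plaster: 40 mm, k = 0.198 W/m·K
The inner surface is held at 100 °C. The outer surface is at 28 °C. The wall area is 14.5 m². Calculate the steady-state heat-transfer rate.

Q ≈ 428 W

Model the wall as resistances in series:
R_carbon steel = L/(kA) = 0.0055/(54×14.5) = 7.024×10^-6 K/W
R_vermiculite fill = L/(kA) = 0.15/(0.0671×14.5) = 0.1542 K/W
R_gypsum plaster = L/(kA) = 0.04/(0.198×14.5) = 0.01393 K/W
R_total = 0.1681 K/W
Q = ΔT / R_total = 72 / 0.1681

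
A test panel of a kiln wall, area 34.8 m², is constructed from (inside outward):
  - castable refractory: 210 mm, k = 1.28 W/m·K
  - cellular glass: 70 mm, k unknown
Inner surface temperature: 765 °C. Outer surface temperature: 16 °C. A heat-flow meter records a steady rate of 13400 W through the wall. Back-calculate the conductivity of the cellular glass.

k ≈ 0.0393 W/(m·K)

Using the resistance-network approach (series):
R_castable refractory = L/(kA) = 0.21/(1.28×34.8) = 0.004714 K/W
Sum of known resistances R_other = 0.004714 K/W
Total R = ΔT/Q = 749/13400 = 0.0559 K/W
R_cellular glass = R_total − R_other = 0.05118 K/W
k = L/(R·A) = 0.07/(0.05118×34.8)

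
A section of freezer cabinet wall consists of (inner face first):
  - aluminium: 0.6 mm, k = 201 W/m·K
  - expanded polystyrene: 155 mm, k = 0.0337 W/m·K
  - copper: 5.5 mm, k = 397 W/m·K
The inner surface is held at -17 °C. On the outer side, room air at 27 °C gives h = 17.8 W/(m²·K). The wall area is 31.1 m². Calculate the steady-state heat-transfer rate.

Q ≈ 294 W

Treating each layer as a thermal resistance in series:
R_aluminium = L/(kA) = 0.0006/(201×31.1) = 9.598×10^-8 K/W
R_expanded polystyrene = L/(kA) = 0.155/(0.0337×31.1) = 0.1479 K/W
R_copper = L/(kA) = 0.0055/(397×31.1) = 4.455×10^-7 K/W
R_outer film = 1/(h_o·A) = 1/(17.8×31.1) = 0.001806 K/W
R_total = 0.1497 K/W
Q = ΔT / R_total = 44 / 0.1497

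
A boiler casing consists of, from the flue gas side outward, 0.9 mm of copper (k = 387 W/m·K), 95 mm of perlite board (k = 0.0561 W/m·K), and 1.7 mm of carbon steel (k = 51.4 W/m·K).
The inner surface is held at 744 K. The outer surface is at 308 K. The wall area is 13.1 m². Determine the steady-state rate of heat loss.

Model the wall as resistances in series:
R_copper = L/(kA) = 0.0009/(387×13.1) = 1.775×10^-7 K/W
R_perlite board = L/(kA) = 0.095/(0.0561×13.1) = 0.1293 K/W
R_carbon steel = L/(kA) = 0.0017/(51.4×13.1) = 2.525×10^-6 K/W
R_total = 0.1293 K/W
Q = ΔT / R_total = 436 / 0.1293

Q ≈ 3370 W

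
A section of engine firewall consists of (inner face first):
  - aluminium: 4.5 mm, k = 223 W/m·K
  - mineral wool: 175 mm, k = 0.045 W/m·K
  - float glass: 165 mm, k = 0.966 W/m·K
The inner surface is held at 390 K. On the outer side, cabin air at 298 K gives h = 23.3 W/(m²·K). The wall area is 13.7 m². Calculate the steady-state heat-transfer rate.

Model the wall as resistances in series:
R_aluminium = L/(kA) = 0.0045/(223×13.7) = 1.473×10^-6 K/W
R_mineral wool = L/(kA) = 0.175/(0.045×13.7) = 0.2839 K/W
R_float glass = L/(kA) = 0.165/(0.966×13.7) = 0.01247 K/W
R_outer film = 1/(h_o·A) = 1/(23.3×13.7) = 0.003133 K/W
R_total = 0.2995 K/W
Q = ΔT / R_total = 92 / 0.2995

Q ≈ 307 W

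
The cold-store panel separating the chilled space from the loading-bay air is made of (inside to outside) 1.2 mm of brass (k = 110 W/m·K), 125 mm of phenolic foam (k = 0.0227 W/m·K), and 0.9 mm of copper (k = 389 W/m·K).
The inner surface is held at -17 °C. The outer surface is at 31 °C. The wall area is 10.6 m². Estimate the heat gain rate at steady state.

Thermal resistances in series:
R_brass = L/(kA) = 0.0012/(110×10.6) = 1.029×10^-6 K/W
R_phenolic foam = L/(kA) = 0.125/(0.0227×10.6) = 0.5195 K/W
R_copper = L/(kA) = 0.0009/(389×10.6) = 2.183×10^-7 K/W
R_total = 0.5195 K/W
Q = ΔT / R_total = 48 / 0.5195

Q ≈ 92.4 W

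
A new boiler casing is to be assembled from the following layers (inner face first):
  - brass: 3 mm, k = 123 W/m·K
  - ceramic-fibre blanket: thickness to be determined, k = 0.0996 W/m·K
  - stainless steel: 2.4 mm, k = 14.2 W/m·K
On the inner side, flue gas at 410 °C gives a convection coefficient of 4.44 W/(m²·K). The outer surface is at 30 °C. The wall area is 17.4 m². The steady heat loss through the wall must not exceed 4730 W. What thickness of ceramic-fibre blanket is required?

Series thermal resistances:
R_inner film = 1/(h_i·A) = 1/(4.44×17.4) = 0.01294 K/W
R_brass = L/(kA) = 0.003/(123×17.4) = 1.402×10^-6 K/W
R_stainless steel = L/(kA) = 0.0024/(14.2×17.4) = 9.713×10^-6 K/W
Sum of the known resistances R_other = 0.01296 K/W
Required total resistance R_tot = ΔT/Q_allow = 380/4730 = 0.08034 K/W
R_ceramic-fibre blanket = R_tot − R_other = 0.06738 K/W
L = R·k·A = 0.06738×0.0996×17.4

L ≈ 117 mm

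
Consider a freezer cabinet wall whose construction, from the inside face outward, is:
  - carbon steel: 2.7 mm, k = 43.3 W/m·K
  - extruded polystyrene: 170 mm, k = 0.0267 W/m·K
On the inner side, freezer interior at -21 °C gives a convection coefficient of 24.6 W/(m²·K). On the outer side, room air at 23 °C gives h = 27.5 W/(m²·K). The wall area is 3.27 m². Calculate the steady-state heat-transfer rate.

Q ≈ 22.3 W

Model the wall as resistances in series:
R_inner film = 1/(h_i·A) = 1/(24.6×3.27) = 0.01243 K/W
R_carbon steel = L/(kA) = 0.0027/(43.3×3.27) = 1.907×10^-5 K/W
R_extruded polystyrene = L/(kA) = 0.17/(0.0267×3.27) = 1.947 K/W
R_outer film = 1/(h_o·A) = 1/(27.5×3.27) = 0.01112 K/W
R_total = 1.971 K/W
Q = ΔT / R_total = 44 / 1.971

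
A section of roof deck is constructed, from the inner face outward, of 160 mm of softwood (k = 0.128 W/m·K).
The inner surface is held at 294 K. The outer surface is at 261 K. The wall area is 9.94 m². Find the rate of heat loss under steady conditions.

Model the wall as resistances in series:
R_softwood = L/(kA) = 0.16/(0.128×9.94) = 0.1258 K/W
R_total = 0.1258 K/W
Q = ΔT / R_total = 33 / 0.1258

Q ≈ 262 W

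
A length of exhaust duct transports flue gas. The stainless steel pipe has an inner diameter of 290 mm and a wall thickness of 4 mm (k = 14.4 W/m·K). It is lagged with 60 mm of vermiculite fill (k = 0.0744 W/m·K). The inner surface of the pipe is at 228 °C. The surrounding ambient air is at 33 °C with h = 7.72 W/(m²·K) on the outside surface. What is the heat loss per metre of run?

q′ ≈ 237 W/m

Treating each annulus and film as a series resistance:
R_stainless steel pipe wall = ln(149/145)/(2π×14.4×1) = 3.008×10^-4 K/W
R_vermiculite fill = ln(209/149)/(2π×0.0744×1) = 0.7239 K/W
R_outer film = 1/(h_o·2πr_oL) = 1/(7.72×2π×0.209×1) = 0.09864 K/W
R_total = 0.8228 K/W
Q = ΔT/R_total = 195/0.8228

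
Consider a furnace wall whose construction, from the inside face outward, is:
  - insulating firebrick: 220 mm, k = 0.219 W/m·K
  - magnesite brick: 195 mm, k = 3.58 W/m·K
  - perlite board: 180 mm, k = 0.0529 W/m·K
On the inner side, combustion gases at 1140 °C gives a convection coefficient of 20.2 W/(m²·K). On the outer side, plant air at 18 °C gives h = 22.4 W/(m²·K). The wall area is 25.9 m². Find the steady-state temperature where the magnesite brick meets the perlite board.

Using the resistance-network approach (series):
R_inner film = 1/(h_i·A) = 1/(20.2×25.9) = 0.001911 K/W
R_insulating firebrick = L/(kA) = 0.22/(0.219×25.9) = 0.03879 K/W
R_magnesite brick = L/(kA) = 0.195/(3.58×25.9) = 0.002103 K/W
R_perlite board = L/(kA) = 0.18/(0.0529×25.9) = 0.1314 K/W
R_outer film = 1/(h_o·A) = 1/(22.4×25.9) = 0.001724 K/W
R_total = 0.1759 K/W;  Q = ΔT/R_total = 1122/0.1759 = 6379 W
T_interface = T_inner − Q·ΣR(inner→interface) = 1140 − 6380×0.0428

T ≈ 867 °C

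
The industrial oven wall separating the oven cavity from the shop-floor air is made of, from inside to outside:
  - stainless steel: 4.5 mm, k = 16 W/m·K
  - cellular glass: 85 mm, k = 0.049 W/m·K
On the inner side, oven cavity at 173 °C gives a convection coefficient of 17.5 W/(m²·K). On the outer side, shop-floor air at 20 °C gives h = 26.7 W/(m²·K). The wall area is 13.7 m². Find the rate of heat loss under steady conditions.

Using the resistance-network approach (series):
R_inner film = 1/(h_i·A) = 1/(17.5×13.7) = 0.004171 K/W
R_stainless steel = L/(kA) = 0.0045/(16×13.7) = 2.053×10^-5 K/W
R_cellular glass = L/(kA) = 0.085/(0.049×13.7) = 0.1266 K/W
R_outer film = 1/(h_o·A) = 1/(26.7×13.7) = 0.002734 K/W
R_total = 0.1335 K/W
Q = ΔT / R_total = 153 / 0.1335

Q ≈ 1150 W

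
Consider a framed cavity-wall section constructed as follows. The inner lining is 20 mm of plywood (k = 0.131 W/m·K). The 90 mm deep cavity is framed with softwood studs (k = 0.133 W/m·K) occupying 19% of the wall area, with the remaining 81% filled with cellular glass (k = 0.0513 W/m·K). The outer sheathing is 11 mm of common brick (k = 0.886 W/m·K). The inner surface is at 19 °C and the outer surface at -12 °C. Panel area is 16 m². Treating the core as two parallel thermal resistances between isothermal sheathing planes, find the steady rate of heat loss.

Sheathing layers in series; stud and cavity paths in parallel between them.
R_inner = 0.02/(0.131×16) = 0.009542 K/W
R_stud  = 0.09/(0.133×0.19×16) = 0.2226 K/W
R_cav   = 0.09/(0.0513×0.81×16) = 0.1354 K/W
1/R_core = 1/R_stud + 1/R_cav → R_core = 0.08418 K/W
R_outer = 0.011/(0.886×16) = 7.76×10^-4 K/W
R_total = 0.0945 K/W
Q = ΔT/R_total = 31/0.0945

Q ≈ 328 W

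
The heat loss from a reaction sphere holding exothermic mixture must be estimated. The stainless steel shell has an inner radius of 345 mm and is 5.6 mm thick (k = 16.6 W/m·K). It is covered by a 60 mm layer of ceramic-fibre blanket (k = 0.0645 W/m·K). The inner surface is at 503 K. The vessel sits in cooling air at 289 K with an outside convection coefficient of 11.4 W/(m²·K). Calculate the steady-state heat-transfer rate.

Q ≈ 385 W

Each spherical layer contributes R = (1/r_i − 1/r_o)/(4πk):
R_stainless steel shell = (1/0.345 − 1/0.3506)/(4π×16.6) = 2.219×10^-4 K/W
R_ceramic-fibre blanket = (1/0.3506 − 1/0.4106)/(4π×0.0645) = 0.5142 K/W
R_outer film = 1/(h·4πr_o²) = 1/(11.4×4π×0.4106²) = 0.0414 K/W
R_total = 0.5558 K/W
Q = ΔT/R_total = 214/0.5558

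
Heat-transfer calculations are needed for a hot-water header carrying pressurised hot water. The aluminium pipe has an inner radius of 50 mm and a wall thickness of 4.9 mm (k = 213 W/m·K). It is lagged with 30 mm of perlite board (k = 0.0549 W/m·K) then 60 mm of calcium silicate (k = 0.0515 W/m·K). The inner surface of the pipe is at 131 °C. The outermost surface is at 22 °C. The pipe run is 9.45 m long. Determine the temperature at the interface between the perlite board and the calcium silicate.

For a radial system each layer contributes R = ln(r_out/r_in)/(2πkL); films add R = 1/(hA).
R_aluminium pipe wall = ln(54.9/50)/(2π×213×9.45) = 7.392×10^-6 K/W
R_perlite board = ln(84.9/54.9)/(2π×0.0549×9.45) = 0.1337 K/W
R_calcium silicate = ln(144.9/84.9)/(2π×0.0515×9.45) = 0.1748 K/W
R_total = 0.3086 K/W
Q = ΔT/R_total = 109/0.3086
Q = 353 W
T_interface = T_inner − Q·ΣR(inner→interface) = 131 − 353×0.1337

T ≈ 83.8 °C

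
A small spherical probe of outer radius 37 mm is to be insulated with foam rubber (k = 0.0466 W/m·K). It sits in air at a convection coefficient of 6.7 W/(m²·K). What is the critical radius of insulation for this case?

For a sphere r_cr = 2k/h = 2×0.0466/6.7
r_cr = 13.9 mm; since the bare radius (37 mm) is above r_cr, any added insulation will reduce heat loss.

r_cr ≈ 13.9 mm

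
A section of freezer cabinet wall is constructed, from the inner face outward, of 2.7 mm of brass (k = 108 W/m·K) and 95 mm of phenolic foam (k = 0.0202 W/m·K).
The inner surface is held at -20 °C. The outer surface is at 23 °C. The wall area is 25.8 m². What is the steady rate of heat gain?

Using the resistance-network approach (series):
R_brass = L/(kA) = 0.0027/(108×25.8) = 9.69×10^-7 K/W
R_phenolic foam = L/(kA) = 0.095/(0.0202×25.8) = 0.1823 K/W
R_total = 0.1823 K/W
Q = ΔT / R_total = 43 / 0.1823

Q ≈ 236 W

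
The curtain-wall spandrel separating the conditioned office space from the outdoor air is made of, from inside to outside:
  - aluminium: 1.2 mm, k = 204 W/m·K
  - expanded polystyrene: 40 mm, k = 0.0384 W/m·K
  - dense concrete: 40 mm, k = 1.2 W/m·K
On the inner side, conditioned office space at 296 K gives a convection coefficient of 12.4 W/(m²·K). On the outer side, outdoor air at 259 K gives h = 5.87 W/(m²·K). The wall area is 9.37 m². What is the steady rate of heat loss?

Series thermal resistances:
R_inner film = 1/(h_i·A) = 1/(12.4×9.37) = 0.008607 K/W
R_aluminium = L/(kA) = 0.0012/(204×9.37) = 6.278×10^-7 K/W
R_expanded polystyrene = L/(kA) = 0.04/(0.0384×9.37) = 0.1112 K/W
R_dense concrete = L/(kA) = 0.04/(1.2×9.37) = 0.003557 K/W
R_outer film = 1/(h_o·A) = 1/(5.87×9.37) = 0.01818 K/W
R_total = 0.1415 K/W
Q = ΔT / R_total = 37 / 0.1415

Q ≈ 261 W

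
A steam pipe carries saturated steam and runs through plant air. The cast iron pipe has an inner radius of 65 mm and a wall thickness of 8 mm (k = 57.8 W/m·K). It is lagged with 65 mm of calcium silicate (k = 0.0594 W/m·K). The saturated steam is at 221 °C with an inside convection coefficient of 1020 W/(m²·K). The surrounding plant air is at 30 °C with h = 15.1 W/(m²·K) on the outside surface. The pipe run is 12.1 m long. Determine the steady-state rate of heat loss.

Q ≈ 1290 W

For a radial system each layer contributes R = ln(r_out/r_in)/(2πkL); films add R = 1/(hA).
R_inner film = 1/(h_i·2πr₁L) = 1/(1020×2π×0.065×12.1) = 1.984×10^-4 K/W
R_cast iron pipe wall = ln(73/65)/(2π×57.8×12.1) = 2.641×10^-5 K/W
R_calcium silicate = ln(138/73)/(2π×0.0594×12.1) = 0.141 K/W
R_outer film = 1/(h_o·2πr_oL) = 1/(15.1×2π×0.138×12.1) = 0.006312 K/W
R_total = 0.1475 K/W
Q = ΔT/R_total = 191/0.1475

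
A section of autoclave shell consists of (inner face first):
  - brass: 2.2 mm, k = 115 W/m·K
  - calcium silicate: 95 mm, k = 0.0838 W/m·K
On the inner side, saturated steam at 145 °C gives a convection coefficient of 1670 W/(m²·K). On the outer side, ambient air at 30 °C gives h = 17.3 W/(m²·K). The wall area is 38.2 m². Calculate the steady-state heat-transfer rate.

Treating each layer as a thermal resistance in series:
R_inner film = 1/(h_i·A) = 1/(1670×38.2) = 1.568×10^-5 K/W
R_brass = L/(kA) = 0.0022/(115×38.2) = 5.008×10^-7 K/W
R_calcium silicate = L/(kA) = 0.095/(0.0838×38.2) = 0.02968 K/W
R_outer film = 1/(h_o·A) = 1/(17.3×38.2) = 0.001513 K/W
R_total = 0.03121 K/W
Q = ΔT / R_total = 115 / 0.03121

Q ≈ 3690 W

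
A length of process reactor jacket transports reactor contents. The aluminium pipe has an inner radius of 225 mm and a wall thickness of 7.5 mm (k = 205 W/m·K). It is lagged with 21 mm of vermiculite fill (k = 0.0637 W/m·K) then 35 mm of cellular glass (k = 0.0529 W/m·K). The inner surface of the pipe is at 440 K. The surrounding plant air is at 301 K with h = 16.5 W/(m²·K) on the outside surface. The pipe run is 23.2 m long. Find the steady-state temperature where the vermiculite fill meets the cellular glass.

T ≈ 393 K

Cylindrical conduction, so R = ln(r₂/r₁)/(2πkL) per layer, in series:
R_aluminium pipe wall = ln(232.5/225)/(2π×205×23.2) = 1.097×10^-6 K/W
R_vermiculite fill = ln(253.5/232.5)/(2π×0.0637×23.2) = 0.009313 K/W
R_cellular glass = ln(288.5/253.5)/(2π×0.0529×23.2) = 0.01677 K/W
R_outer film = 1/(h_o·2πr_oL) = 1/(16.5×2π×0.2885×23.2) = 0.001441 K/W
R_total = 0.02753 K/W
Q = ΔT/R_total = 139/0.02753
Q = 5050 W
T_interface = T_inner − Q·ΣR(inner→interface) = 440 − 5050×0.009314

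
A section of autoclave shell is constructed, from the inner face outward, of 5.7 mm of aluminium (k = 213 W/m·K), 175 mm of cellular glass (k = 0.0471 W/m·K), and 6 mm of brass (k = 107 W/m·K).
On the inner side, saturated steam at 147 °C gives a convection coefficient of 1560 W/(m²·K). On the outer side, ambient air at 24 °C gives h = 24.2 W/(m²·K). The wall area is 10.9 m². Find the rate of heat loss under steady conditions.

Q ≈ 357 W

Model the wall as resistances in series:
R_inner film = 1/(h_i·A) = 1/(1560×10.9) = 5.881×10^-5 K/W
R_aluminium = L/(kA) = 0.0057/(213×10.9) = 2.455×10^-6 K/W
R_cellular glass = L/(kA) = 0.175/(0.0471×10.9) = 0.3409 K/W
R_brass = L/(kA) = 0.006/(107×10.9) = 5.144×10^-6 K/W
R_outer film = 1/(h_o·A) = 1/(24.2×10.9) = 0.003791 K/W
R_total = 0.3447 K/W
Q = ΔT / R_total = 123 / 0.3447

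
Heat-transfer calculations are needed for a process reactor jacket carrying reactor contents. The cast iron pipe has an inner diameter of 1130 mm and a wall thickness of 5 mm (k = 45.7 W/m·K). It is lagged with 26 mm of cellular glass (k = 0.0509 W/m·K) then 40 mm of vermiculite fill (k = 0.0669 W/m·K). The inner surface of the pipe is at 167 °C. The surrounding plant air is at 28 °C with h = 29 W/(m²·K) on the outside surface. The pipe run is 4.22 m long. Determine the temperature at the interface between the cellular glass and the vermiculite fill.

T ≈ 103 °C

Per-layer cylindrical resistances, series-summed:
R_cast iron pipe wall = ln(570/565)/(2π×45.7×4.22) = 7.271×10^-6 K/W
R_cellular glass = ln(596/570)/(2π×0.0509×4.22) = 0.03305 K/W
R_vermiculite fill = ln(636/596)/(2π×0.0669×4.22) = 0.03662 K/W
R_outer film = 1/(h_o·2πr_oL) = 1/(29×2π×0.636×4.22) = 0.002045 K/W
R_total = 0.07172 K/W
Q = ΔT/R_total = 139/0.07172
Q = 1940 W
T_interface = T_inner − Q·ΣR(inner→interface) = 167 − 1940×0.03306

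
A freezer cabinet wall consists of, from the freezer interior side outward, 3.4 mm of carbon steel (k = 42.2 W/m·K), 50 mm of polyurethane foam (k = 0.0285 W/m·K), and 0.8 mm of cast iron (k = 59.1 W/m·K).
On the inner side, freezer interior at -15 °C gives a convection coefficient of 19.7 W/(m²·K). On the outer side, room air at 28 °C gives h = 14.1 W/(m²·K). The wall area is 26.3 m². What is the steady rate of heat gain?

Q ≈ 603 W

Treating each layer as a thermal resistance in series:
R_inner film = 1/(h_i·A) = 1/(19.7×26.3) = 0.00193 K/W
R_carbon steel = L/(kA) = 0.0034/(42.2×26.3) = 3.063×10^-6 K/W
R_polyurethane foam = L/(kA) = 0.05/(0.0285×26.3) = 0.06671 K/W
R_cast iron = L/(kA) = 0.0008/(59.1×26.3) = 5.147×10^-7 K/W
R_outer film = 1/(h_o·A) = 1/(14.1×26.3) = 0.002697 K/W
R_total = 0.07134 K/W
Q = ΔT / R_total = 43 / 0.07134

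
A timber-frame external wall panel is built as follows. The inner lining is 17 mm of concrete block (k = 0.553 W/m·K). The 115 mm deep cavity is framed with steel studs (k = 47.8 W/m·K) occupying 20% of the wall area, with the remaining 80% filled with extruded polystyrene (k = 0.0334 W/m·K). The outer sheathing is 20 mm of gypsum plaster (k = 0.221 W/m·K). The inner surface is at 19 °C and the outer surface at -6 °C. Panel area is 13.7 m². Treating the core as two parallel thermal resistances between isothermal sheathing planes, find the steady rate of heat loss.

Q ≈ 2570 W

Sheathing layers in series; stud and cavity paths in parallel between them.
R_inner = 0.017/(0.553×13.7) = 0.002244 K/W
R_stud  = 0.115/(47.8×0.2×13.7) = 8.781×10^-4 K/W
R_cav   = 0.115/(0.0334×0.8×13.7) = 0.3142 K/W
1/R_core = 1/R_stud + 1/R_cav → R_core = 8.756×10^-4 K/W
R_outer = 0.02/(0.221×13.7) = 0.006606 K/W
R_total = 0.009725 K/W
Q = ΔT/R_total = 25/0.009725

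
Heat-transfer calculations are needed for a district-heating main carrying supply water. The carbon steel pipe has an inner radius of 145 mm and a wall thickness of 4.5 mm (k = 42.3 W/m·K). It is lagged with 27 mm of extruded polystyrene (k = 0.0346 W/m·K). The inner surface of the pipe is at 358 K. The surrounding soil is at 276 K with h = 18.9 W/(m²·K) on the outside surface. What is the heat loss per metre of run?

q′ ≈ 101 W/m

Per-layer cylindrical resistances, series-summed:
R_carbon steel pipe wall = ln(149.5/145)/(2π×42.3×1) = 1.15×10^-4 K/W
R_extruded polystyrene = ln(176.5/149.5)/(2π×0.0346×1) = 0.7637 K/W
R_outer film = 1/(h_o·2πr_oL) = 1/(18.9×2π×0.1765×1) = 0.04771 K/W
R_total = 0.8115 K/W
Q = ΔT/R_total = 82/0.8115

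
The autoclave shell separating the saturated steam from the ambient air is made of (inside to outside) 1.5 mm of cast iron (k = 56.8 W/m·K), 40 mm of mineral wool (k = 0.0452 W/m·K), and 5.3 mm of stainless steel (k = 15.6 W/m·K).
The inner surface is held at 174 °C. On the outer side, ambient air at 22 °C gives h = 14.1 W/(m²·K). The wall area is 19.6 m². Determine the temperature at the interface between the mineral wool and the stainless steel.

Series thermal resistances:
R_cast iron = L/(kA) = 0.0015/(56.8×19.6) = 1.347×10^-6 K/W
R_mineral wool = L/(kA) = 0.04/(0.0452×19.6) = 0.04515 K/W
R_stainless steel = L/(kA) = 0.0053/(15.6×19.6) = 1.733×10^-5 K/W
R_outer film = 1/(h_o·A) = 1/(14.1×19.6) = 0.003618 K/W
R_total = 0.04879 K/W;  Q = ΔT/R_total = 152/0.04879 = 3116 W
T_interface = T_inner − Q·ΣR(inner→interface) = 174 − 3120×0.04515

T ≈ 33.3 °C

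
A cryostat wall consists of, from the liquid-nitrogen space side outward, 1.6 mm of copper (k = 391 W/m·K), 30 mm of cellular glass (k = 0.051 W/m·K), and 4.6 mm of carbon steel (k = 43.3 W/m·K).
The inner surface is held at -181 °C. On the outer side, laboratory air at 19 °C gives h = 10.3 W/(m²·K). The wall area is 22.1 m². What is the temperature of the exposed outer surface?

Treating each layer as a thermal resistance in series:
R_copper = L/(kA) = 0.0016/(391×22.1) = 1.852×10^-7 K/W
R_cellular glass = L/(kA) = 0.03/(0.051×22.1) = 0.02662 K/W
R_carbon steel = L/(kA) = 0.0046/(43.3×22.1) = 4.807×10^-6 K/W
R_outer film = 1/(h_o·A) = 1/(10.3×22.1) = 0.004393 K/W
R_total = 0.03102 K/W;  Q = ΔT/R_total = 200/0.03102 = 6448 W
T_interface = T_inner + Q·ΣR(inner→interface) = -181 + 6450×0.02662

T ≈ -9.33 °C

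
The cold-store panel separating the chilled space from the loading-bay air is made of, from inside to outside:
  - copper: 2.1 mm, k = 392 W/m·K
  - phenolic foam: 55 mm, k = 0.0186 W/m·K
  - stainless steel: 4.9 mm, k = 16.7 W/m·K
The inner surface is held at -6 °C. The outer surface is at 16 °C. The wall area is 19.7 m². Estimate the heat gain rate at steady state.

Q ≈ 147 W

Series thermal resistances:
R_copper = L/(kA) = 0.0021/(392×19.7) = 2.719×10^-7 K/W
R_phenolic foam = L/(kA) = 0.055/(0.0186×19.7) = 0.1501 K/W
R_stainless steel = L/(kA) = 0.0049/(16.7×19.7) = 1.489×10^-5 K/W
R_total = 0.1501 K/W
Q = ΔT / R_total = 22 / 0.1501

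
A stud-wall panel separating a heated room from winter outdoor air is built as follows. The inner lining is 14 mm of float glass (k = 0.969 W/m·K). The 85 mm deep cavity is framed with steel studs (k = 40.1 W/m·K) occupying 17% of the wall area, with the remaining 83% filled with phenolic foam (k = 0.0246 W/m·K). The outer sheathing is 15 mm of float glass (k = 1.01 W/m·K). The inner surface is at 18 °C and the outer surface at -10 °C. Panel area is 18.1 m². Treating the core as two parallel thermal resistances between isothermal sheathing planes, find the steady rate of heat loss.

Sheathing layers in series; stud and cavity paths in parallel between them.
R_inner = 0.014/(0.969×18.1) = 7.982×10^-4 K/W
R_stud  = 0.085/(40.1×0.17×18.1) = 6.889×10^-4 K/W
R_cav   = 0.085/(0.0246×0.83×18.1) = 0.23 K/W
1/R_core = 1/R_stud + 1/R_cav → R_core = 6.868×10^-4 K/W
R_outer = 0.015/(1.01×18.1) = 8.205×10^-4 K/W
R_total = 0.002306 K/W
Q = ΔT/R_total = 28/0.002306

Q ≈ 12100 W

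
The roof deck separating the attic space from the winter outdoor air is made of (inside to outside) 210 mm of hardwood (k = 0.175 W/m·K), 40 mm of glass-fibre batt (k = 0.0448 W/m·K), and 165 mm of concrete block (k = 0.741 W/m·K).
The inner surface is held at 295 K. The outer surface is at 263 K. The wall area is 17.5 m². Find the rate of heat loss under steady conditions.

Q ≈ 242 W

Thermal resistances in series:
R_hardwood = L/(kA) = 0.21/(0.175×17.5) = 0.06857 K/W
R_glass-fibre batt = L/(kA) = 0.04/(0.0448×17.5) = 0.05102 K/W
R_concrete block = L/(kA) = 0.165/(0.741×17.5) = 0.01272 K/W
R_total = 0.1323 K/W
Q = ΔT / R_total = 32 / 0.1323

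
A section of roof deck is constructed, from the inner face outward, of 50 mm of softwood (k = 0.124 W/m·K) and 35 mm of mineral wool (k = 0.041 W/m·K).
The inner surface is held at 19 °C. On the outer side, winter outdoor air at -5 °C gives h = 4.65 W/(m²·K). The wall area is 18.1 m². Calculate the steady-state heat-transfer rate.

Model the wall as resistances in series:
R_softwood = L/(kA) = 0.05/(0.124×18.1) = 0.02228 K/W
R_mineral wool = L/(kA) = 0.035/(0.041×18.1) = 0.04716 K/W
R_outer film = 1/(h_o·A) = 1/(4.65×18.1) = 0.01188 K/W
R_total = 0.08132 K/W
Q = ΔT / R_total = 24 / 0.08132

Q ≈ 295 W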